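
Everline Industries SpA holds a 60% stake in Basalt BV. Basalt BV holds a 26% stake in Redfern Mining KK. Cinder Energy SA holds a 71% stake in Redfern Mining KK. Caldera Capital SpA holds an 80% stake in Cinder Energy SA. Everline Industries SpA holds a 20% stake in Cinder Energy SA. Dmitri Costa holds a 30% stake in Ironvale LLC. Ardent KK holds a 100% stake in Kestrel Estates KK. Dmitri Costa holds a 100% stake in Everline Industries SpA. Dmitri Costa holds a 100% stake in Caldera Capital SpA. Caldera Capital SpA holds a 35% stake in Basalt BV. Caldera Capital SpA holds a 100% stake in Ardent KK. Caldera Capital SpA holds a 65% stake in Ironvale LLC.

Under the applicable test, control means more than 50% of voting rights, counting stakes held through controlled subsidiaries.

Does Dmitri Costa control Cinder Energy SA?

Dmitri holds 100% of Caldera, so Dmitri controls Caldera.
Dmitri holds 100% of Everline, so Dmitri controls Everline.
Caldera and Everline together hold 80% + 20% = 100% of Cinder, so Dmitri controls Cinder.

Yes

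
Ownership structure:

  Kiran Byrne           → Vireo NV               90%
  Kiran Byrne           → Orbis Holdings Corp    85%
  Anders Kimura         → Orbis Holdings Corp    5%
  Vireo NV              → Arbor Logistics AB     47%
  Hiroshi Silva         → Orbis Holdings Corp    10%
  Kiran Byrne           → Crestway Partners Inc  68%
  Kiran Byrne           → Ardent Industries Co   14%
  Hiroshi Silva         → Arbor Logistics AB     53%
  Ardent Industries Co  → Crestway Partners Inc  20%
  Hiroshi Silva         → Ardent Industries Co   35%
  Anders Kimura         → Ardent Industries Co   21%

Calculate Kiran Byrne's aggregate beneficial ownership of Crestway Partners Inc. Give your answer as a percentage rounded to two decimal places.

Kiran reaches Crestway along 2 paths.
Via Ardent: 14% × 20% = 2.8%.
Direct stake: 68% = 68%.
Total: 2.8% + 68% = 70.8%.
Rounded: 70.80%.

70.80%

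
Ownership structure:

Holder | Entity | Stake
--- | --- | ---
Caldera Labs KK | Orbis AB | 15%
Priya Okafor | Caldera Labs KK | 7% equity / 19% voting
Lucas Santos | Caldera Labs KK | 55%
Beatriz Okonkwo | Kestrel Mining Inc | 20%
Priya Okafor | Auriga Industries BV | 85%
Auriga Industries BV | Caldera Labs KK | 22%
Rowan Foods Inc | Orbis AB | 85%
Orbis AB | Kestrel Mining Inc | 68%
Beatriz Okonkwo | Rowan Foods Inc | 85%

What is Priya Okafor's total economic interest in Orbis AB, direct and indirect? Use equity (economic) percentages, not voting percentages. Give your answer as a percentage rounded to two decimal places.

3.86%

Priya reaches Orbis along 2 paths.
Via Auriga → Caldera: 85% × 22% × 15% = 2.805%.
Via Caldera: 7% × 15% = 1.05%.
Total: 2.805% + 1.05% = 3.855%.
Rounded: 3.86%.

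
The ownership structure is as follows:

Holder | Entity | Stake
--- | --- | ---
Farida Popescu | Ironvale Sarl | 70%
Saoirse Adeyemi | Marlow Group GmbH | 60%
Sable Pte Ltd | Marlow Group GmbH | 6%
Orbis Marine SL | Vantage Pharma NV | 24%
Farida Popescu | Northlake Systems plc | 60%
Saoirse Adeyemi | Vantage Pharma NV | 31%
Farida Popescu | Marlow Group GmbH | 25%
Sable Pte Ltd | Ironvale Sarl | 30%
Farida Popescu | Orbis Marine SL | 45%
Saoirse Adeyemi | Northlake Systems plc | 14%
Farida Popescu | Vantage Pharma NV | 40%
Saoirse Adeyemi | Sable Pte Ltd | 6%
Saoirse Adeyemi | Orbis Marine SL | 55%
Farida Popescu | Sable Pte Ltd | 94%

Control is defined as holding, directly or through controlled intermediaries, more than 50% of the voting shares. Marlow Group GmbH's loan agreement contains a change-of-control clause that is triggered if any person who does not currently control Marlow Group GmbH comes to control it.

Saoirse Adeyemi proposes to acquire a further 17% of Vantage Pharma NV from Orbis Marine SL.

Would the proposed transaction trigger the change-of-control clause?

The purchase adds only to Saoirse's holdings (Orbis's stake shrinks), so Saoirse is the only person who could newly come to control Marlow.
Saoirse holds 60% of Marlow, so Saoirse controls Marlow.
So Saoirse already controls Marlow before the transaction.
After the purchase, Saoirse's direct stake in Vantage rises to 31% + 17% = 48%, and Orbis's stake falls to 7%.
Saoirse controlled Marlow already, so this is not a new person acquiring control; every other person's position is unchanged or reduced.
No new person acquires control, so the clause is not triggered.

No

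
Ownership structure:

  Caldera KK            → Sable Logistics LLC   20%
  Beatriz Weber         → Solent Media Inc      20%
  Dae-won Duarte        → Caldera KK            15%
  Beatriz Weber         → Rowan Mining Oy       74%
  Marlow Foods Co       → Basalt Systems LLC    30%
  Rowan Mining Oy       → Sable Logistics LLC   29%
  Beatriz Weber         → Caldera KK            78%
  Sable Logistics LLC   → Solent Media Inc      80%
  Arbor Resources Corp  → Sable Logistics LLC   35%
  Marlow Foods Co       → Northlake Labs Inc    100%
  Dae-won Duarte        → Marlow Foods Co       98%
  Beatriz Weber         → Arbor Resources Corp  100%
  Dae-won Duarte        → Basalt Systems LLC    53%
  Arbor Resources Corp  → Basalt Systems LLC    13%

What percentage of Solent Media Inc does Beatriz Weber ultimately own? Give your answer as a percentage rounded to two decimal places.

Beatriz reaches Solent along 4 paths.
Via Caldera → Sable: 78% × 20% × 80% = 12.48%.
Via Arbor → Sable: 100% × 35% × 80% = 28%.
Via Rowan → Sable: 74% × 29% × 80% = 17.168%.
Direct stake: 20% = 20%.
Total: 12.48% + 28% + 17.168% + 20% = 77.648%.
Rounded: 77.65%.

77.65%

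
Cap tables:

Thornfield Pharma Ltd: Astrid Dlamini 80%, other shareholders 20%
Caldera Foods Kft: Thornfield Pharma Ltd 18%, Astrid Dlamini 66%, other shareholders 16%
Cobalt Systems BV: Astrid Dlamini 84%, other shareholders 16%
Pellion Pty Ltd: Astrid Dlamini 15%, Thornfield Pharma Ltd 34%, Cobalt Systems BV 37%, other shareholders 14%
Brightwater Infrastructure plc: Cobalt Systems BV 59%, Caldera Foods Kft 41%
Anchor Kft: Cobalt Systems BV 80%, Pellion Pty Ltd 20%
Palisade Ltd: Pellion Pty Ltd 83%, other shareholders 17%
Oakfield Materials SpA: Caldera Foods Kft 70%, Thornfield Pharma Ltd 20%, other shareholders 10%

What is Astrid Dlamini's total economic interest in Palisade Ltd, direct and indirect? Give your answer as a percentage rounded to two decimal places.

60.82%

Astrid reaches Palisade along 3 paths.
Via Pellion: 15% × 83% = 12.45%.
Via Thornfield → Pellion: 80% × 34% × 83% = 22.576%.
Via Cobalt → Pellion: 84% × 37% × 83% = 25.7964%.
Total: 12.45% + 22.576% + 25.7964% = 60.8224%.
Rounded: 60.82%.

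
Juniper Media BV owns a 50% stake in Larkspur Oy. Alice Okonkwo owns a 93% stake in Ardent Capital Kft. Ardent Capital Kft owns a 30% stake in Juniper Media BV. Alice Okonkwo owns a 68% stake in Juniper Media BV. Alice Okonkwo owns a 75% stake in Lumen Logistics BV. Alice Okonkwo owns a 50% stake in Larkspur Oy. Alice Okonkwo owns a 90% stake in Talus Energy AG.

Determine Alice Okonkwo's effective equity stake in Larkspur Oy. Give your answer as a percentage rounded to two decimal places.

Alice reaches Larkspur along 3 paths.
Direct stake: 50% = 50%.
Via Juniper: 68% × 50% = 34%.
Via Ardent → Juniper: 93% × 30% × 50% = 13.95%.
Total: 50% + 34% + 13.95% = 97.95%.

97.95%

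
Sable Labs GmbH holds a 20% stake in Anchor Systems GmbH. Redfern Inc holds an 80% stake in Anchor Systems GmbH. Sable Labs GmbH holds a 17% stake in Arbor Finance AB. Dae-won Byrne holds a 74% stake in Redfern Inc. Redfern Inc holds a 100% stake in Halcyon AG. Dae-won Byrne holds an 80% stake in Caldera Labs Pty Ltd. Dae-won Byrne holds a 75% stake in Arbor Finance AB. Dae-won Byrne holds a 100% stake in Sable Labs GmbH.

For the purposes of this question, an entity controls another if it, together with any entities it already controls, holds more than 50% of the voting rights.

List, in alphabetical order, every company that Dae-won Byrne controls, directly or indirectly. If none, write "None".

Dae-won holds 100% of Sable, so Dae-won controls Sable.
Dae-won holds 80% of Caldera, so Dae-won controls Caldera.
Dae-won holds 74% of Redfern, so Dae-won controls Redfern.
Redfern and Sable together hold 80% + 20% = 100% of Anchor, so Dae-won controls Anchor.
Dae-won and Sable together hold 75% + 17% = 92% of Arbor, so Dae-won controls Arbor.
Redfern holds 100% of Halcyon, so Dae-won controls Halcyon.

Anchor Systems GmbH, Arbor Finance AB, Caldera Labs Pty Ltd, Halcyon AG, Redfern Inc, Sable Labs GmbH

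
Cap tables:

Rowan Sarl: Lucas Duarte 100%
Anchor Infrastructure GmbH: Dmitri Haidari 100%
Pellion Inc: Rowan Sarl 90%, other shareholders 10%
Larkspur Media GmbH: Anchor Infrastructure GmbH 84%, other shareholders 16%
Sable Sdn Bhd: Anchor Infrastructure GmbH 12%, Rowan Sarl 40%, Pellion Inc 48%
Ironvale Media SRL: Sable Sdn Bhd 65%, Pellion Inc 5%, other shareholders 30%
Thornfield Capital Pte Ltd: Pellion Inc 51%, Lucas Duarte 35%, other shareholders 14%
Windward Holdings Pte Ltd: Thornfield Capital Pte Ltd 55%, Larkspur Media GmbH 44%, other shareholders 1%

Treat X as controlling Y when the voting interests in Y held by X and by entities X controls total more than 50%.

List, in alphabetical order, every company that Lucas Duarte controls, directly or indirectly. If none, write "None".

Ironvale Media SRL, Pellion Inc, Rowan Sarl, Sable Sdn Bhd, Thornfield Capital Pte Ltd, Windward Holdings Pte Ltd

Lucas holds 100% of Rowan, so Lucas controls Rowan.
Rowan holds 90% of Pellion, so Lucas controls Pellion.
Rowan and Pellion together hold 40% + 48% = 88% of Sable, so Lucas controls Sable.
Sable and Pellion together hold 65% + 5% = 70% of Ironvale, so Lucas controls Ironvale.
Pellion and Lucas together hold 51% + 35% = 86% of Thornfield, so Lucas controls Thornfield.
Thornfield holds 55% of Windward, so Lucas controls Windward.
No other company's threshold is met.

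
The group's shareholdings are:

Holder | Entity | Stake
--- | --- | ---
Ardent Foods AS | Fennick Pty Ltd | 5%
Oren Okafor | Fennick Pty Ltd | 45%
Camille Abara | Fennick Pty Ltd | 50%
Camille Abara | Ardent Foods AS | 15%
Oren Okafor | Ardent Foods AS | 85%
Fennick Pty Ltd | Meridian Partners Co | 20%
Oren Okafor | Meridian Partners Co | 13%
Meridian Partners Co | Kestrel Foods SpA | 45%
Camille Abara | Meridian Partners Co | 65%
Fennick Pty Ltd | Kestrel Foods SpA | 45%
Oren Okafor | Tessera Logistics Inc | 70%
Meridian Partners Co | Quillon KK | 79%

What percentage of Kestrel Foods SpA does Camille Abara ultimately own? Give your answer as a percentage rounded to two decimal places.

56.66%

Camille reaches Kestrel along 5 paths.
Via Ardent → Fennick: 15% × 5% × 45% = 0.3375%.
Via Fennick: 50% × 45% = 22.5%.
Via Meridian: 65% × 45% = 29.25%.
Via Ardent → Fennick → Meridian: 15% × 5% × 20% × 45% = 0.0675%.
Via Fennick → Meridian: 50% × 20% × 45% = 4.5%.
Total: 0.3375% + 22.5% + 29.25% + 0.0675% + 4.5% = 56.655%.
Rounded: 56.66%.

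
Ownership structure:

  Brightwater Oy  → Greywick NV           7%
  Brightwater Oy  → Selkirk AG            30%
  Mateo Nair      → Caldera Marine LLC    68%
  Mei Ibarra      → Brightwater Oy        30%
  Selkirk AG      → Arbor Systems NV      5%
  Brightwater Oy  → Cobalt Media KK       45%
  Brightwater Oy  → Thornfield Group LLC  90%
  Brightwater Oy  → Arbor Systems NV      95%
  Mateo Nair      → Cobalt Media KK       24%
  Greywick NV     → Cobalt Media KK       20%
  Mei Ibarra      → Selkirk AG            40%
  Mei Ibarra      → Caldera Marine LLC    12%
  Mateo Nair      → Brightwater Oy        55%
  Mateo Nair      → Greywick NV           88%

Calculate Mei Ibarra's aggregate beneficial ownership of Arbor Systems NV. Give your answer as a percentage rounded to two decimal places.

30.95%

Mei reaches Arbor along 3 paths.
Via Selkirk: 40% × 5% = 2%.
Via Brightwater → Selkirk: 30% × 30% × 5% = 0.45%.
Via Brightwater: 30% × 95% = 28.5%.
Total: 2% + 0.45% + 28.5% = 30.95%.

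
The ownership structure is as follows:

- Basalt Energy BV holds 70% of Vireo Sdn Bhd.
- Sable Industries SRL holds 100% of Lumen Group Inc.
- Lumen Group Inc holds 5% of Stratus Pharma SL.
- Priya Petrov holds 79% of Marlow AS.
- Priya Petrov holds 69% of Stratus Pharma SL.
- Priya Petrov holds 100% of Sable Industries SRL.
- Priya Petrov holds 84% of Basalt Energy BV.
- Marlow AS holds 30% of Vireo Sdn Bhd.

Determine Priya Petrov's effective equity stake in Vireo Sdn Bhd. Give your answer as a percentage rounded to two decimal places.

82.50%

Priya reaches Vireo along 2 paths.
Via Marlow: 79% × 30% = 23.7%.
Via Basalt: 84% × 70% = 58.8%.
Total: 23.7% + 58.8% = 82.5%.
Rounded: 82.50%.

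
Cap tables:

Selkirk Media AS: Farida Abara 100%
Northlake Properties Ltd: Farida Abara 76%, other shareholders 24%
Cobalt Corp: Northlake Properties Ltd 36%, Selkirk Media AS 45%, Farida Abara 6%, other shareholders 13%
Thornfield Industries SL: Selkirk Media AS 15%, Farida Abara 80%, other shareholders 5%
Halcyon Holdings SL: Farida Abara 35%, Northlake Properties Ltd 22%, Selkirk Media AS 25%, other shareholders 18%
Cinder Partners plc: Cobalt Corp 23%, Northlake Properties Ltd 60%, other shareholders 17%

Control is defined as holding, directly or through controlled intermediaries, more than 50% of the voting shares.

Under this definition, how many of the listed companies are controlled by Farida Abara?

6

Farida holds 100% of Selkirk, so Farida controls Selkirk.
Farida holds 76% of Northlake, so Farida controls Northlake.
Northlake and Selkirk and Farida together hold 36% + 45% + 6% = 87% of Cobalt, so Farida controls Cobalt.
Selkirk and Farida together hold 15% + 80% = 95% of Thornfield, so Farida controls Thornfield.
Farida and Northlake and Selkirk together hold 35% + 22% + 25% = 82% of Halcyon, so Farida controls Halcyon.
Cobalt and Northlake together hold 23% + 60% = 83% of Cinder, so Farida controls Cinder.
Farida controls 6 companies.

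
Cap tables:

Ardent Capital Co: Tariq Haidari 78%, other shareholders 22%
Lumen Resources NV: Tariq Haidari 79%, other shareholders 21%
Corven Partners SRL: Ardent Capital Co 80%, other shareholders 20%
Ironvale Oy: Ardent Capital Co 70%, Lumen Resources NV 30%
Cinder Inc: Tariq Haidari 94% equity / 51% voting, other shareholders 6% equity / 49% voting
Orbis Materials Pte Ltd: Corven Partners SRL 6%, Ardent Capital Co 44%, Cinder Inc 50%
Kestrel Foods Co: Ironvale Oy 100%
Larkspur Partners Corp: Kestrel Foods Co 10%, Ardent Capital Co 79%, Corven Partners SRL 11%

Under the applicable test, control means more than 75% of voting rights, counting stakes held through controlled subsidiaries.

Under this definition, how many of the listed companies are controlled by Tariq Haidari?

6

Tariq holds 78% of Ardent, so Tariq controls Ardent.
Tariq holds 79% of Lumen, so Tariq controls Lumen.
Ardent holds 80% of Corven, so Tariq controls Corven.
Ardent and Lumen together hold 70% + 30% = 100% of Ironvale, so Tariq controls Ironvale.
Ironvale holds 100% of Kestrel, so Tariq controls Kestrel.
Kestrel and Ardent and Corven together hold 10% + 79% + 11% = 100% of Larkspur, so Tariq controls Larkspur.
No other company's threshold is met.
Tariq controls 6 companies.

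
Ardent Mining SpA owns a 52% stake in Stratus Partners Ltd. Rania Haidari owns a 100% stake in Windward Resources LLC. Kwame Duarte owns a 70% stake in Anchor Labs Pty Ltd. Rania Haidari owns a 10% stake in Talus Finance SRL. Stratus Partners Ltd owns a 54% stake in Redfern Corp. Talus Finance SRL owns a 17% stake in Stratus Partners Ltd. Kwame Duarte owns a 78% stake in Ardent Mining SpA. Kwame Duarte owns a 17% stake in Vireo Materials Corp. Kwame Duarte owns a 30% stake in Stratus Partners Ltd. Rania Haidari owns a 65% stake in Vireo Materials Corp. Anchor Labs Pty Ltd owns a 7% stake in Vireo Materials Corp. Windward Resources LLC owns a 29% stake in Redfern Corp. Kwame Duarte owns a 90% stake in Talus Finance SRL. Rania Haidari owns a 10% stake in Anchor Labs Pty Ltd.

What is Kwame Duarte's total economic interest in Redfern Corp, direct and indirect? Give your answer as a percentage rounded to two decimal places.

46.36%

Kwame reaches Redfern along 3 paths.
Via Talus → Stratus: 90% × 17% × 54% = 8.262%.
Via Ardent → Stratus: 78% × 52% × 54% = 21.9024%.
Via Stratus: 30% × 54% = 16.2%.
Total: 8.262% + 21.9024% + 16.2% = 46.3644%.
Rounded: 46.36%.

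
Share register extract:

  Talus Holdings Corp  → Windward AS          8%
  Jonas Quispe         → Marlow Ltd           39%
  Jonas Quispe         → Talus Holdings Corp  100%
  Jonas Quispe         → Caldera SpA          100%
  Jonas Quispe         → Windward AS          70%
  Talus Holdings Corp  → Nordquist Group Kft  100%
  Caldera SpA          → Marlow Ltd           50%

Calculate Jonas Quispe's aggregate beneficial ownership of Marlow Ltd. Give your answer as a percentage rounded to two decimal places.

89.00%

Jonas reaches Marlow along 2 paths.
Direct stake: 39% = 39%.
Via Caldera: 100% × 50% = 50%.
Total: 39% + 50% = 89%.
Rounded: 89.00%.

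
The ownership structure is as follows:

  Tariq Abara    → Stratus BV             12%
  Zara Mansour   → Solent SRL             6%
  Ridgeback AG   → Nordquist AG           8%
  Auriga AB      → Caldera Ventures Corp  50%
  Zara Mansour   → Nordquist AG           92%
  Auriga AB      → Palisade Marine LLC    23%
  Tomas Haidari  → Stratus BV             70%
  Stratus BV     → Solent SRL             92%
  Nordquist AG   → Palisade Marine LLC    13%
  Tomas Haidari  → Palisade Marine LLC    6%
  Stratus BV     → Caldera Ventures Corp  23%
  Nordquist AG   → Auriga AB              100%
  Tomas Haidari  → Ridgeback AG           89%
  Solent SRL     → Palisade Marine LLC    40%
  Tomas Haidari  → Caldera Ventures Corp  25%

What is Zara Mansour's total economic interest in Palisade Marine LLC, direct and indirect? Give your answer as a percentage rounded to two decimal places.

35.52%

Zara reaches Palisade along 3 paths.
Via Nordquist: 92% × 13% = 11.96%.
Via Solent: 6% × 40% = 2.4%.
Via Nordquist → Auriga: 92% × 100% × 23% = 21.16%.
Total: 11.96% + 2.4% + 21.16% = 35.52%.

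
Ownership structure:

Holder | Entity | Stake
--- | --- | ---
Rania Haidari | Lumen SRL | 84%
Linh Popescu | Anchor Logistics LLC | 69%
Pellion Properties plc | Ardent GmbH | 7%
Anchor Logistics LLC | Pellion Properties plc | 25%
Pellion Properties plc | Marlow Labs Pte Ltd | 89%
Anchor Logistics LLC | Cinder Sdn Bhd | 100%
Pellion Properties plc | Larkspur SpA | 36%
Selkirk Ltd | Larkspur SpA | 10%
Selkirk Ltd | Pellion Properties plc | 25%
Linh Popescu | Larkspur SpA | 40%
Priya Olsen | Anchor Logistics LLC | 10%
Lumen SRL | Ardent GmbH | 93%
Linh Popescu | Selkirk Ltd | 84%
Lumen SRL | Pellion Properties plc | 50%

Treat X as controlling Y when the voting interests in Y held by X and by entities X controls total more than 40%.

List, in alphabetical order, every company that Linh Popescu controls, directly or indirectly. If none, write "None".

Linh holds 69% of Anchor, so Linh controls Anchor.
Linh holds 84% of Selkirk, so Linh controls Selkirk.
Anchor holds 100% of Cinder, so Linh controls Cinder.
Anchor and Selkirk together hold 25% + 25% = 50% of Pellion, so Linh controls Pellion.
Pellion holds 89% of Marlow, so Linh controls Marlow.
Selkirk and Pellion and Linh together hold 10% + 36% + 40% = 86% of Larkspur, so Linh controls Larkspur.
No other company's threshold is met.

Anchor Logistics LLC, Cinder Sdn Bhd, Larkspur SpA, Marlow Labs Pte Ltd, Pellion Properties plc, Selkirk Ltd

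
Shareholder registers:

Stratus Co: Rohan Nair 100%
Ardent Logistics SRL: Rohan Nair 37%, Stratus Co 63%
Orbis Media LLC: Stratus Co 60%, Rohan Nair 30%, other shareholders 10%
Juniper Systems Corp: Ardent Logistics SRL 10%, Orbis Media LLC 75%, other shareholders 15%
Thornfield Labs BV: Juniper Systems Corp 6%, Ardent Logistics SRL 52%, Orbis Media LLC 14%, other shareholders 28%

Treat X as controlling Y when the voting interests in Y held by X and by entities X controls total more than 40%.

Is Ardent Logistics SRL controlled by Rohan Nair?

Yes

Rohan holds 100% of Stratus, so Rohan controls Stratus.
Rohan and Stratus together hold 37% + 63% = 100% of Ardent, so Rohan controls Ardent.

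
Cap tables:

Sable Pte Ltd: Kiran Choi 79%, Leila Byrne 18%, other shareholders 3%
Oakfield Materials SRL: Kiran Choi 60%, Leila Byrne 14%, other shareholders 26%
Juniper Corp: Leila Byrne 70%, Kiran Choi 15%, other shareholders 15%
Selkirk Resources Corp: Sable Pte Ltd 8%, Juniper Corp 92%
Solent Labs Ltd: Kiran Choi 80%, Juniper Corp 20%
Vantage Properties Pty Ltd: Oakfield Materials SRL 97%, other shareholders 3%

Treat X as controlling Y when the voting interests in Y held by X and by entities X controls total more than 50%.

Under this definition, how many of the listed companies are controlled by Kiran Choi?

4

Kiran holds 79% of Sable, so Kiran controls Sable.
Kiran holds 60% of Oakfield, so Kiran controls Oakfield.
Kiran holds 80% of Solent, so Kiran controls Solent.
Oakfield holds 97% of Vantage, so Kiran controls Vantage.
No other company's threshold is met.
Kiran controls 4 companies.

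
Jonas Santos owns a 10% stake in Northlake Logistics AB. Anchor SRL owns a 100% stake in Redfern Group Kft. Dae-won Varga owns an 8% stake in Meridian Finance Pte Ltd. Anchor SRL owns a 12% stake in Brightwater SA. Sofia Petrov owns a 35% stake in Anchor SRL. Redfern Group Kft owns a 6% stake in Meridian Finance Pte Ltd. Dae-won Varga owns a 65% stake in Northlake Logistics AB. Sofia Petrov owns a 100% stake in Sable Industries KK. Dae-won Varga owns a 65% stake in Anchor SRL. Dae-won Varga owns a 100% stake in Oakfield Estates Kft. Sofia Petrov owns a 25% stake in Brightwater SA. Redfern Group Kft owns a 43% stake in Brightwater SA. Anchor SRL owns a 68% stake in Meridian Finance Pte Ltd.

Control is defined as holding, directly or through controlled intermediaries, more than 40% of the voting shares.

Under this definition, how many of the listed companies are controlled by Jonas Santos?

0

Jonas's largest direct stake is 10% in Northlake, which does not meet the threshold.
Jonas controls 0 companies.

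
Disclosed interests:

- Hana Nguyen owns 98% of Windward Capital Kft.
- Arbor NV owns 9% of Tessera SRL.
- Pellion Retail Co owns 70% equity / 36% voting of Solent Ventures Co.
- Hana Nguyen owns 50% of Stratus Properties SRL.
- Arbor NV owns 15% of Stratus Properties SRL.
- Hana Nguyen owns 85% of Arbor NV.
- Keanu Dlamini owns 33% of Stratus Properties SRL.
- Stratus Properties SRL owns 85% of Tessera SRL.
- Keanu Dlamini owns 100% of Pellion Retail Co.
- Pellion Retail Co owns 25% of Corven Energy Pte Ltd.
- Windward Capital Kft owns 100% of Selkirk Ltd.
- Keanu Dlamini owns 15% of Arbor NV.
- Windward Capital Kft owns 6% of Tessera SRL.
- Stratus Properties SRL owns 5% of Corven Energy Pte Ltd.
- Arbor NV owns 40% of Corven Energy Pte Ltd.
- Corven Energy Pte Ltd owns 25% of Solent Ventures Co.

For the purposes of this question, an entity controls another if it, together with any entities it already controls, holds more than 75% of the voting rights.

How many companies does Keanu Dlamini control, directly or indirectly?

1

Keanu holds 100% of Pellion, so Keanu controls Pellion.
No other company's threshold is met.
Keanu controls 1 company.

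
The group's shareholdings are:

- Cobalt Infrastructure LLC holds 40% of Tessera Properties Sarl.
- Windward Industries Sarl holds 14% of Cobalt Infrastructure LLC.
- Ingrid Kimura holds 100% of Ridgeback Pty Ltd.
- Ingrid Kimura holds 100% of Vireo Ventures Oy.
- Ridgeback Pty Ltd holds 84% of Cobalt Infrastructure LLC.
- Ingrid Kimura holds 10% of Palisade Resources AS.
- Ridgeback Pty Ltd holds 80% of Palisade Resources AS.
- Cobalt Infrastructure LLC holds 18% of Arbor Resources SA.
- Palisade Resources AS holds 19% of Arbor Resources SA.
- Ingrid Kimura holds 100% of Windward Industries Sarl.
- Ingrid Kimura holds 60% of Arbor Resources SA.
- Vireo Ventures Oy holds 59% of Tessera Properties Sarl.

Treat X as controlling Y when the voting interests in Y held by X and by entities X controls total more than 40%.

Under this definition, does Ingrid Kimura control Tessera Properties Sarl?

Ingrid holds 100% of Ridgeback, so Ingrid controls Ridgeback.
Ingrid holds 100% of Windward, so Ingrid controls Windward.
Windward and Ridgeback together hold 14% + 84% = 98% of Cobalt, so Ingrid controls Cobalt.
Ingrid holds 100% of Vireo, so Ingrid controls Vireo.
Cobalt and Vireo together hold 40% + 59% = 99% of Tessera, so Ingrid controls Tessera.

Yes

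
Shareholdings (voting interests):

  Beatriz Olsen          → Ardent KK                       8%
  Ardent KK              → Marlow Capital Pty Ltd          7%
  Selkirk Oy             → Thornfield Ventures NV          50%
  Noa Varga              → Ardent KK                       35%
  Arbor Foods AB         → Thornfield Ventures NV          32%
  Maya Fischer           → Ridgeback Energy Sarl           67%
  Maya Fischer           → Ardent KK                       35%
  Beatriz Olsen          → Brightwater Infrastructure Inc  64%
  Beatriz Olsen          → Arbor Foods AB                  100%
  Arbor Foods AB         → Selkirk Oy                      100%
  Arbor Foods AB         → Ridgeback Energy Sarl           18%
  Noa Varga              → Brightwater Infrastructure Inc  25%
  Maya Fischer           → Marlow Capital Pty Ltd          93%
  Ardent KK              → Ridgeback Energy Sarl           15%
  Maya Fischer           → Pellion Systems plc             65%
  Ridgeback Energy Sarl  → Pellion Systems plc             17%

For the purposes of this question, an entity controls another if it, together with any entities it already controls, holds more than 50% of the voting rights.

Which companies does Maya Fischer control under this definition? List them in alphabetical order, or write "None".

Marlow Capital Pty Ltd, Pellion Systems plc, Ridgeback Energy Sarl

Maya holds 67% of Ridgeback, so Maya controls Ridgeback.
Maya holds 93% of Marlow, so Maya controls Marlow.
Ridgeback and Maya together hold 17% + 65% = 82% of Pellion, so Maya controls Pellion.
No other company's threshold is met.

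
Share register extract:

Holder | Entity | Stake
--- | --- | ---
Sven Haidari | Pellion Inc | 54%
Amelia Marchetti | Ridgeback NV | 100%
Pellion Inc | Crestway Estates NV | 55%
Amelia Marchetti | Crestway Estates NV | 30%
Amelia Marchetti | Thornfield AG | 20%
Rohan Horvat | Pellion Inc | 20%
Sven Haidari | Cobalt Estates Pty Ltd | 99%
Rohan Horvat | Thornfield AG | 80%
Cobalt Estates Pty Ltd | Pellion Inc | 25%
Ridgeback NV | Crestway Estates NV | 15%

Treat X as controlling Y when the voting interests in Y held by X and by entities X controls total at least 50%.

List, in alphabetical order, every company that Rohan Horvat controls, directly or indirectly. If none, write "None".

Rohan holds 80% of Thornfield, so Rohan controls Thornfield.
No other company's threshold is met.

Thornfield AG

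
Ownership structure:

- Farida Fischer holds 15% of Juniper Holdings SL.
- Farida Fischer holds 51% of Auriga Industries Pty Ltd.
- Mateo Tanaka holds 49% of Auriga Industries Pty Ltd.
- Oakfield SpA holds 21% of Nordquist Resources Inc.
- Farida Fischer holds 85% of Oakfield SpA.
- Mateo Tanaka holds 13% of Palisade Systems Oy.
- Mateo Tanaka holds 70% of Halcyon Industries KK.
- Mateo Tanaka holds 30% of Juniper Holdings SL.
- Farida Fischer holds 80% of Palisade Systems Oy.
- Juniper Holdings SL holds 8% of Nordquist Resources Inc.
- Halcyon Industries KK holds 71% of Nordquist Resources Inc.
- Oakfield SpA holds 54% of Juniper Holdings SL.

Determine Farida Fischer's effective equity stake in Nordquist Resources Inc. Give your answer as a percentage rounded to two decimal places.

Farida reaches Nordquist along 3 paths.
Via Oakfield: 85% × 21% = 17.85%.
Via Juniper: 15% × 8% = 1.2%.
Via Oakfield → Juniper: 85% × 54% × 8% = 3.672%.
Total: 17.85% + 1.2% + 3.672% = 22.722%.
Rounded: 22.72%.

22.72%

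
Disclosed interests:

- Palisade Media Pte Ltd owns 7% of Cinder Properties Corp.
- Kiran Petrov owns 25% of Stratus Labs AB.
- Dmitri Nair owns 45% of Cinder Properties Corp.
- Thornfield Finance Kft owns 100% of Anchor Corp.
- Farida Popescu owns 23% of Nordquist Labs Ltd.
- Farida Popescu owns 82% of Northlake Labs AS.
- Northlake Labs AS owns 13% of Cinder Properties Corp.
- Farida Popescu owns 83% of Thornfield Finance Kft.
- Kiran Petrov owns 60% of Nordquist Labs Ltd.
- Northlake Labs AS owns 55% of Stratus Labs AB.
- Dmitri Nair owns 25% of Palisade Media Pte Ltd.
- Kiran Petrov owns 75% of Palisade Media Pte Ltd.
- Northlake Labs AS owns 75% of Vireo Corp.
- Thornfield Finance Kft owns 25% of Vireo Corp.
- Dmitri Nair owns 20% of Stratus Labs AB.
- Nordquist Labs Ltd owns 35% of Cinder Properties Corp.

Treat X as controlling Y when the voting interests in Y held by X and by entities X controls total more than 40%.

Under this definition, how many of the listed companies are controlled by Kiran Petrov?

Kiran holds 75% of Palisade, so Kiran controls Palisade.
Kiran holds 60% of Nordquist, so Kiran controls Nordquist.
Nordquist and Palisade together hold 35% + 7% = 42% of Cinder, so Kiran controls Cinder.
No other company's threshold is met.
Kiran controls 3 companies.

3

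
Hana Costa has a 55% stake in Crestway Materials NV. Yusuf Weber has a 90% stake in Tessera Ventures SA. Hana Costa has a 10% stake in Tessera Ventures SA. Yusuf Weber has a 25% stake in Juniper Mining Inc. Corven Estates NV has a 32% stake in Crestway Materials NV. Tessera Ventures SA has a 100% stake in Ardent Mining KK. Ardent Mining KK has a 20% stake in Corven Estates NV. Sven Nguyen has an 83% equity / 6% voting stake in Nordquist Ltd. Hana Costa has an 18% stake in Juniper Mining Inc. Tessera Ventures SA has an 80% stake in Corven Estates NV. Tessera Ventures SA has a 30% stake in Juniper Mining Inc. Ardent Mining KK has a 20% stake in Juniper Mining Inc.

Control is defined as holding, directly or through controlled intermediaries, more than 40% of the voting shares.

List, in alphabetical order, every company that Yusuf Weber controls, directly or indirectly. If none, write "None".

Ardent Mining KK, Corven Estates NV, Juniper Mining Inc, Tessera Ventures SA

Yusuf holds 90% of Tessera, so Yusuf controls Tessera.
Tessera holds 100% of Ardent, so Yusuf controls Ardent.
Yusuf and Tessera and Ardent together hold 25% + 30% + 20% = 75% of Juniper, so Yusuf controls Juniper.
Ardent and Tessera together hold 20% + 80% = 100% of Corven, so Yusuf controls Corven.
No other company's threshold is met.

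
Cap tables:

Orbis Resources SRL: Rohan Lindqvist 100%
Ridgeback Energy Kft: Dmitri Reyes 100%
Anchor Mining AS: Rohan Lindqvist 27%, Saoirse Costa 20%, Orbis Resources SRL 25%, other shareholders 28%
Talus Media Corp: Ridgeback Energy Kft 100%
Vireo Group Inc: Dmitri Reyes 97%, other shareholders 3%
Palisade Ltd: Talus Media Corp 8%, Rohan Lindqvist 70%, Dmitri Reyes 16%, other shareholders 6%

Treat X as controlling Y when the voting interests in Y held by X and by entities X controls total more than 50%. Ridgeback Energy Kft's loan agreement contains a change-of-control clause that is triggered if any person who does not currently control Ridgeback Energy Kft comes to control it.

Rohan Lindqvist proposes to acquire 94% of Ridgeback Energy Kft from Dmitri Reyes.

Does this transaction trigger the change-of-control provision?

Yes

The purchase adds only to Rohan's holdings (Dmitri's stake shrinks), so Rohan is the only person who could newly come to control Ridgeback.
Rohan holds 100% of Orbis, so Rohan controls Orbis.
Rohan and Orbis together hold 27% + 25% = 52% of Anchor, so Rohan controls Anchor.
Rohan holds 70% of Palisade, so Rohan controls Palisade.
Neither Rohan nor any entity Rohan controls holds any voting interest in Ridgeback.
So before the transaction, Rohan does not control Ridgeback.
After the purchase, Rohan holds 94% of Ridgeback directly, and Dmitri's stake falls to 6%.
Rohan holds 94% of Ridgeback, so Rohan controls Ridgeback.
Rohan did not control Ridgeback before and does after, so the clause is triggered.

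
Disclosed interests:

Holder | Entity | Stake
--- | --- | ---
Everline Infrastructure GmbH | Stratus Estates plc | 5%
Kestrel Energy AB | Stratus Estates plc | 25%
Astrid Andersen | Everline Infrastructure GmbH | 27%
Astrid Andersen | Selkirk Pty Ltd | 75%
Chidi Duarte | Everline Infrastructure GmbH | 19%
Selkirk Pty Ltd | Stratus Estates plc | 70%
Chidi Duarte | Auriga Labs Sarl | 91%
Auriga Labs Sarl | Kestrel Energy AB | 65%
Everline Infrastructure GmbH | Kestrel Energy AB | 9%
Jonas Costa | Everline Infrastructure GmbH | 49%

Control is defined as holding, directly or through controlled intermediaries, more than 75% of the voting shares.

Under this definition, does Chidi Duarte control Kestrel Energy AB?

No

Chidi holds 91% of Auriga, so Chidi controls Auriga.
In Kestrel, Chidi's side holds only 65%, not > 75%.
So Chidi does not control Kestrel.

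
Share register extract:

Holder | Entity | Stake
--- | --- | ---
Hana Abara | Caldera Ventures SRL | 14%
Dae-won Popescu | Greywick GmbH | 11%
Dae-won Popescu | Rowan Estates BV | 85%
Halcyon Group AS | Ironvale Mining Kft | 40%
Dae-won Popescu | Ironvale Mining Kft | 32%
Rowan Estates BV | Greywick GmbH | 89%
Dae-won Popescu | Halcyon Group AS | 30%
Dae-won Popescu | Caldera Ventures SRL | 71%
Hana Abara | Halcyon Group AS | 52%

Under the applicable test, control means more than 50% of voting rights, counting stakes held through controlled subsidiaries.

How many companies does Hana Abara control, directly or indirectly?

Hana holds 52% of Halcyon, so Hana controls Halcyon.
No other company's threshold is met.
Hana controls 1 company.

1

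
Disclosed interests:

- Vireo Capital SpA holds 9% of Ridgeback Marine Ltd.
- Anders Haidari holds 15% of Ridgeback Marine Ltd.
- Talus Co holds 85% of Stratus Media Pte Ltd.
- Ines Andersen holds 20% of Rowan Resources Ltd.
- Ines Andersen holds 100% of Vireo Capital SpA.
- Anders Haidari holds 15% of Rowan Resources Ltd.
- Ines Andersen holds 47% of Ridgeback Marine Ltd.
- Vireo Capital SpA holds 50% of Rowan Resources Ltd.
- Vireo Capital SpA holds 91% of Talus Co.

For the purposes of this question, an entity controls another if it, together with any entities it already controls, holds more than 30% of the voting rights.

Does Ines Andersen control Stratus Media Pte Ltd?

Yes

Ines holds 100% of Vireo, so Ines controls Vireo.
Vireo holds 91% of Talus, so Ines controls Talus.
Talus holds 85% of Stratus, so Ines controls Stratus.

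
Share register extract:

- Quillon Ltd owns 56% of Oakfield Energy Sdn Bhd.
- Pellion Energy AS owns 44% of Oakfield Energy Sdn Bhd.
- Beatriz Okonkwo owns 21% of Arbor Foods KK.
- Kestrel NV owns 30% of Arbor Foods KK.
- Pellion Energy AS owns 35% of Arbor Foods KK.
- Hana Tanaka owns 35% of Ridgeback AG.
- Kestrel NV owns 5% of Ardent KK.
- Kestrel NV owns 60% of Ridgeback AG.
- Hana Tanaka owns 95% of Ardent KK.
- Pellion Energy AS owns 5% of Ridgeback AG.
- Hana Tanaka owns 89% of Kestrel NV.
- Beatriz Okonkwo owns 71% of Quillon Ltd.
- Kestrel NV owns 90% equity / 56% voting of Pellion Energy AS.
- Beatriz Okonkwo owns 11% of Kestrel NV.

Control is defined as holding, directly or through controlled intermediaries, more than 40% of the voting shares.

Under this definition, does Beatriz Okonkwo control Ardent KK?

No

Beatriz holds 71% of Quillon, so Beatriz controls Quillon.
Quillon holds 56% of Oakfield, so Beatriz controls Oakfield.
Neither Beatriz nor any entity Beatriz controls holds any voting interest in Ardent.
So Beatriz does not control Ardent.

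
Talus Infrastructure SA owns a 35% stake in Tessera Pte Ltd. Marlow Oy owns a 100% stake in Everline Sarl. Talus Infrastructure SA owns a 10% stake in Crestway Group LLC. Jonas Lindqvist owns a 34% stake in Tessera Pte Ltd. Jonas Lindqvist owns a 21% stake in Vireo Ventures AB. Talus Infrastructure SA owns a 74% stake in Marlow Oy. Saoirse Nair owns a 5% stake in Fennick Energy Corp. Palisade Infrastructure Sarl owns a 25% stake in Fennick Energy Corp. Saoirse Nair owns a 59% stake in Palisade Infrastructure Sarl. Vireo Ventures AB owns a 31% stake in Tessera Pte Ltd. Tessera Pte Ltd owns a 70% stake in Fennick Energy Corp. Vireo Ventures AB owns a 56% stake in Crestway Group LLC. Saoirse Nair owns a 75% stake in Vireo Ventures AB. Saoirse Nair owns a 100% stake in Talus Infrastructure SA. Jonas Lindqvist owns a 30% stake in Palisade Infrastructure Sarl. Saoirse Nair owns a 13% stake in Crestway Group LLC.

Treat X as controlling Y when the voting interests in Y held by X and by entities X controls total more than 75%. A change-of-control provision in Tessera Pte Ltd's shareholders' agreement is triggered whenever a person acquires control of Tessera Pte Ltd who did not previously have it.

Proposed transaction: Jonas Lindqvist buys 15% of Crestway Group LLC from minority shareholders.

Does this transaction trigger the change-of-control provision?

The purchase changes only Jonas's holdings, so Jonas is the only person who could newly come to control Tessera.
Jonas's largest direct stake is 34% in Tessera, which does not meet the threshold, so Jonas controls no company.
In Tessera, Jonas's side holds only 34%, not > 75%.
So before the transaction, Jonas does not control Tessera.
After the purchase, Jonas holds 15% of Crestway directly.
Jonas's side now holds 15% of Crestway, not > 75%, so Jonas still does not control Crestway.
After the transaction, Jonas's side holds 34% of Tessera, not > 75%, so Jonas still does not control Tessera.
No new person acquires control, so the clause is not triggered.

No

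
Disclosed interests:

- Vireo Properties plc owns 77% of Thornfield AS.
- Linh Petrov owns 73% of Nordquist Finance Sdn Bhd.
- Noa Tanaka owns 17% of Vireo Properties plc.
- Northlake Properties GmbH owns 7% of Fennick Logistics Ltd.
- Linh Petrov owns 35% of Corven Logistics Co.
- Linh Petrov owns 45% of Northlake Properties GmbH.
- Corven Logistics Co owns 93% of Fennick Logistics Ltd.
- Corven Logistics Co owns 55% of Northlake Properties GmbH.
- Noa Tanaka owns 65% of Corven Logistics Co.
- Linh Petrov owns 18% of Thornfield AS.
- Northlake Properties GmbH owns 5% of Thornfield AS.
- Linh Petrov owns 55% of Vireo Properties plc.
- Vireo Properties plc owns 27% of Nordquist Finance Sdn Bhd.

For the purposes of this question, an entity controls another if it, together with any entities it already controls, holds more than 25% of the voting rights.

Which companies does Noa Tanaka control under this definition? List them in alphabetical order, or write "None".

Noa holds 65% of Corven, so Noa controls Corven.
Corven holds 55% of Northlake, so Noa controls Northlake.
Corven and Northlake together hold 93% + 7% = 100% of Fennick, so Noa controls Fennick.
No other company's threshold is met.

Corven Logistics Co, Fennick Logistics Ltd, Northlake Properties GmbH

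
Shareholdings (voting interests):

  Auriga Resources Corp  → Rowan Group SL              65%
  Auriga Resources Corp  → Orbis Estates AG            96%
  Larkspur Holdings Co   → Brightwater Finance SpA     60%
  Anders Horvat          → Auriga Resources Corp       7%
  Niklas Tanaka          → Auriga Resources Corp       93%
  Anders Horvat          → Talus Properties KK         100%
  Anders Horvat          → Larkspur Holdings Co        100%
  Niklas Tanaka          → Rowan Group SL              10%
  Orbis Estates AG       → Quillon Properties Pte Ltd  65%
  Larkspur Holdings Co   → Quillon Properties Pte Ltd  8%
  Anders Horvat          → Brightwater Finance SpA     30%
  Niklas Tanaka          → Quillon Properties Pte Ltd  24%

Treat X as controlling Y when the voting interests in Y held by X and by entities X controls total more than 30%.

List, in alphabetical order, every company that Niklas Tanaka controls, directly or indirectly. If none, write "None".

Niklas holds 93% of Auriga, so Niklas controls Auriga.
Auriga and Niklas together hold 65% + 10% = 75% of Rowan, so Niklas controls Rowan.
Auriga holds 96% of Orbis, so Niklas controls Orbis.
Orbis and Niklas together hold 65% + 24% = 89% of Quillon, so Niklas controls Quillon.
No other company's threshold is met.

Auriga Resources Corp, Orbis Estates AG, Quillon Properties Pte Ltd, Rowan Group SL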